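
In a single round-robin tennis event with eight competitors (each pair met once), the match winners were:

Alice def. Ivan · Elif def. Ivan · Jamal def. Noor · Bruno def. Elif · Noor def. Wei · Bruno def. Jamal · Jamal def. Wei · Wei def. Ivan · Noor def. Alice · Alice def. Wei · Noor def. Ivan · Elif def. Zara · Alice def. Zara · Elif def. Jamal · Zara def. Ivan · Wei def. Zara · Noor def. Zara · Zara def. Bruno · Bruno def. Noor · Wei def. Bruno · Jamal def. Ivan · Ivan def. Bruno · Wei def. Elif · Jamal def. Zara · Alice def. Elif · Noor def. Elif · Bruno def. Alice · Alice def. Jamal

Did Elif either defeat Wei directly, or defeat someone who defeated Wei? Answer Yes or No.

Yes

Elif did not beat Wei directly.
Elif beat Jamal, Ivan, Zara. Of those, Jamal beat Wei.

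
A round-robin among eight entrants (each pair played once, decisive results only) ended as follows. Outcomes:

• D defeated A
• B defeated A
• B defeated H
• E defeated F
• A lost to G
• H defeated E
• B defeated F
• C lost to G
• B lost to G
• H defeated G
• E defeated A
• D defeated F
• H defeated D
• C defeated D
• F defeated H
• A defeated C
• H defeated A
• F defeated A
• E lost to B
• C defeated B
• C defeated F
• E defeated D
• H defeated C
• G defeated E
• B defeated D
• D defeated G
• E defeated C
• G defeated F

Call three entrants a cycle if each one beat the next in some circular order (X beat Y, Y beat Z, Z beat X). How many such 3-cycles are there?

13

Win totals: A 1, B 5, C 3, D 3, E 4, F 2, G 5, H 5.
An entrant with w wins dominates both others in C(w,2) triples; summing gives 0 + 10 + 3 + 3 + 6 + 1 + 10 + 10 = 43 transitive triples.
Total triples C(8,3) = 56, so cyclic triples = 56 − 43 = 13.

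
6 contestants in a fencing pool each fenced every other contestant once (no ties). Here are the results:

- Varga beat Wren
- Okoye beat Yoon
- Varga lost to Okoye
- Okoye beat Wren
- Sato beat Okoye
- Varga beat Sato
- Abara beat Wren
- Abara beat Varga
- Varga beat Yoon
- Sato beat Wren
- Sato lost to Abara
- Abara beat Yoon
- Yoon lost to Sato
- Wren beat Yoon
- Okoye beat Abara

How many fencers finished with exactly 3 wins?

2

Win totals: Wren 1, Varga 3, Okoye 4, Abara 4, Sato 3, Yoon 0.
Exactly 3: Varga, Sato — 2 fencers.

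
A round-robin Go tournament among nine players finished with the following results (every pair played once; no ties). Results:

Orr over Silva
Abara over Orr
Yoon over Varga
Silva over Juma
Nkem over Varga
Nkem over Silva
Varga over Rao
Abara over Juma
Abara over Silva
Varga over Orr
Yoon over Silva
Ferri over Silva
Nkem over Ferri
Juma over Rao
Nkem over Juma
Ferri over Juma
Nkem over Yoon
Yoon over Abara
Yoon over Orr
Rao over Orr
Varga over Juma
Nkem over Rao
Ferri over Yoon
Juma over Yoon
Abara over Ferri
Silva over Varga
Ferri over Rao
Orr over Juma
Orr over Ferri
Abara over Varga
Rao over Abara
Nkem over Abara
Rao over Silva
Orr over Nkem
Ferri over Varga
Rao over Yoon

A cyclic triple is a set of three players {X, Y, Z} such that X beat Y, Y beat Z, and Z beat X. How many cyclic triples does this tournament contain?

Win totals: Juma 2, Orr 4, Varga 3, Rao 4, Silva 2, Ferri 5, Nkem 7, Abara 5, Yoon 4.
A player with w wins dominates both others in C(w,2) triples; summing gives 1 + 6 + 3 + 6 + 1 + 10 + 21 + 10 + 6 = 64 transitive triples.
Total triples C(9,3) = 84, so cyclic triples = 84 − 64 = 20.

20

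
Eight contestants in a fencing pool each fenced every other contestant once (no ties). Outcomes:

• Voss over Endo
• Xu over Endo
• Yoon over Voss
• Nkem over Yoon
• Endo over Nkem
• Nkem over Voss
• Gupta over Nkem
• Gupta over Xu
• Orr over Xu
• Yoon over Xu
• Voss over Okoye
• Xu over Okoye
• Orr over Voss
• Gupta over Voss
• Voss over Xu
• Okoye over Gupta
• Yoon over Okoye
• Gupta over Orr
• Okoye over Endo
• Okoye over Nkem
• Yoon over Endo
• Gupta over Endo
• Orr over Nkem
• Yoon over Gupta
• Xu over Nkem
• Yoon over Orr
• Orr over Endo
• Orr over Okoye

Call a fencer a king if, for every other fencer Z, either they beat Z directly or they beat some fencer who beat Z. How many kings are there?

5

Okoye reaches everyone (king).
Endo cannot reach Okoye, Xu, Orr, Gupta in two steps.
Nkem reaches everyone (king).
Xu cannot reach Orr in two steps.
Yoon reaches everyone (king).
Orr reaches everyone (king).
Voss cannot reach Yoon, Orr in two steps.
Gupta reaches everyone (king).
Kings: Okoye, Nkem, Yoon, Orr, Gupta — 5.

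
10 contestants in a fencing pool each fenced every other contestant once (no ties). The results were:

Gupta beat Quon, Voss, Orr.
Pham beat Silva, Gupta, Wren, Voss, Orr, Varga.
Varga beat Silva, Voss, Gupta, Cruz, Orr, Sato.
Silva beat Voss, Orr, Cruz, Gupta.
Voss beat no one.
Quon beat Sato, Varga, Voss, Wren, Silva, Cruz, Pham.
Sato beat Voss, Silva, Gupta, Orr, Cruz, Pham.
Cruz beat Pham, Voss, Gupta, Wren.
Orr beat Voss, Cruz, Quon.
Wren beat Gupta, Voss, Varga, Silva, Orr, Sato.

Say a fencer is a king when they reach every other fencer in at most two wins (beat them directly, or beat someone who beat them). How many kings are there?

8

Gupta reaches everyone (king).
Wren reaches everyone (king).
Varga reaches everyone (king).
Sato reaches everyone (king).
Voss cannot reach Gupta, Wren, Varga, Sato, Pham, Quon, Cruz, Silva, Orr in two steps.
Pham reaches everyone (king).
Quon reaches everyone (king).
Cruz reaches everyone (king).
Silva cannot reach Varga, Sato in two steps.
Orr reaches everyone (king).
Kings: Gupta, Wren, Varga, Sato, Pham, Quon, Cruz, Orr — 8.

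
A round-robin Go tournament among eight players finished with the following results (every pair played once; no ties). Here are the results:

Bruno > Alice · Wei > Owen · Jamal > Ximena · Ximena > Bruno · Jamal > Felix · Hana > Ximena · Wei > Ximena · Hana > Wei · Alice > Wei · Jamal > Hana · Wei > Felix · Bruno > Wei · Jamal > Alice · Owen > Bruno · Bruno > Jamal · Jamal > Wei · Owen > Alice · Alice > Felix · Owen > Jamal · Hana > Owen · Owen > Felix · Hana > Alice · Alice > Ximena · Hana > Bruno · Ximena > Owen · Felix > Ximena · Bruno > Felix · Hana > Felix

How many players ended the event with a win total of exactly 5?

Win totals: Hana 6, Alice 3, Wei 3, Owen 4, Bruno 4, Felix 1, Ximena 2, Jamal 5.
Exactly 5: Jamal — 1 player.

1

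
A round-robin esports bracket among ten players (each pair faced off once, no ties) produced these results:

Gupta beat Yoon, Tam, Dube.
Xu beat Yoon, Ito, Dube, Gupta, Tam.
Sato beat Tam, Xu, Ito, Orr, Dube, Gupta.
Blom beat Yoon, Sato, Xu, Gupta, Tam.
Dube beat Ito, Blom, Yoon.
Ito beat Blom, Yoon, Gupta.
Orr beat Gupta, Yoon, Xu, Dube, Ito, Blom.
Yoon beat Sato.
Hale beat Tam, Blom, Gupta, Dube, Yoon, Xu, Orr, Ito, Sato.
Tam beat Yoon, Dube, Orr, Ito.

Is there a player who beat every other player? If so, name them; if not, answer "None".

Hale has 9 wins out of 9 opponents — a perfect record.

Hale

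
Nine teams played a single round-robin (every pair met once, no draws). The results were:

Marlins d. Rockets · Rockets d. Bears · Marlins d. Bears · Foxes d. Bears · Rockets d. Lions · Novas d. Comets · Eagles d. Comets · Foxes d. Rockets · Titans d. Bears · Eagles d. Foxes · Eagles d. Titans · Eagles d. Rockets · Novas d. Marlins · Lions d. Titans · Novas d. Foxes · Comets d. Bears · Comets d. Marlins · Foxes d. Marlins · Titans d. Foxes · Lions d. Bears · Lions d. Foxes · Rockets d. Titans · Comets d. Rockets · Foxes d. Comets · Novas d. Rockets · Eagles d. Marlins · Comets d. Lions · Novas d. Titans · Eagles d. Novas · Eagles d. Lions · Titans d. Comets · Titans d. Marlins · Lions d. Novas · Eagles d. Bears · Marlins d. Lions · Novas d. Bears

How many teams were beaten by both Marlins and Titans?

1

Marlins beat: Bears, Lions, Rockets.
Titans beat: Comets, Foxes, Bears, Marlins.
Both beat: Bears — 1.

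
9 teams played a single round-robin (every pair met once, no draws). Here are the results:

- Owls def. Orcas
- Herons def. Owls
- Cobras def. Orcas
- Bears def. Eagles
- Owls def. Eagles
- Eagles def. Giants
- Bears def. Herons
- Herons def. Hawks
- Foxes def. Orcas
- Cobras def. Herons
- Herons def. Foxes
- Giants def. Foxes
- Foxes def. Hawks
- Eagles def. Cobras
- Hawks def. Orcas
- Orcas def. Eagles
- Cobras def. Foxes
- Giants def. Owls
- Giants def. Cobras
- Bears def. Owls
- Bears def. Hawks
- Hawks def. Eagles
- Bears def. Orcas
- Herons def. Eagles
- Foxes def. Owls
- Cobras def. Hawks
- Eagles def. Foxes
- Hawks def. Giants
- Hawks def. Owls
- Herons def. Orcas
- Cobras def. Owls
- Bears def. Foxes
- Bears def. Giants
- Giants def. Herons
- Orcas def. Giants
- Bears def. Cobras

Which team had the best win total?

Win totals: Eagles 3, Foxes 3, Giants 4, Cobras 5, Orcas 2, Hawks 4, Herons 5, Owls 2, Bears 8.
Bears leads with 8 wins (next highest: 5).

Bears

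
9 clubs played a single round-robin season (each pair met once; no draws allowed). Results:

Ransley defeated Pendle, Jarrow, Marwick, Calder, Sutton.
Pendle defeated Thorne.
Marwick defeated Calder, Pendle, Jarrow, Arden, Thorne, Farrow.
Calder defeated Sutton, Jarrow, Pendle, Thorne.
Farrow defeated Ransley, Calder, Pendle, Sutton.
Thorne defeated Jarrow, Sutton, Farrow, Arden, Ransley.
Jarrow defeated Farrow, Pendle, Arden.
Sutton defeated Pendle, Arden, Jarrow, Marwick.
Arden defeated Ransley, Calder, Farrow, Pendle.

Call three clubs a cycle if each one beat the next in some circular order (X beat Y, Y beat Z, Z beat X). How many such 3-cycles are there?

22

Win totals: Sutton 4, Farrow 4, Pendle 1, Arden 4, Calder 4, Marwick 6, Thorne 5, Ransley 5, Jarrow 3.
A club with w wins dominates both others in C(w,2) triples; summing gives 6 + 6 + 0 + 6 + 6 + 15 + 10 + 10 + 3 = 62 transitive triples.
Total triples C(9,3) = 84, so cyclic triples = 84 − 62 = 22.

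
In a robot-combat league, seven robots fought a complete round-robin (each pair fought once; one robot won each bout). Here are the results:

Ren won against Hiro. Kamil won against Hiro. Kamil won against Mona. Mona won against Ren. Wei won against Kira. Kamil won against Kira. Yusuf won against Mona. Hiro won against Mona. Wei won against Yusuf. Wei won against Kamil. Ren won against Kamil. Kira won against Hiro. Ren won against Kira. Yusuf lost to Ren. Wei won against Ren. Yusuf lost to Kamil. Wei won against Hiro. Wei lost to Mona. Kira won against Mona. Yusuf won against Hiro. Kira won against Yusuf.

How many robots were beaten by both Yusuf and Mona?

0

Yusuf beat: Mona, Hiro.
Mona beat: Ren, Wei.
No one was beaten by both.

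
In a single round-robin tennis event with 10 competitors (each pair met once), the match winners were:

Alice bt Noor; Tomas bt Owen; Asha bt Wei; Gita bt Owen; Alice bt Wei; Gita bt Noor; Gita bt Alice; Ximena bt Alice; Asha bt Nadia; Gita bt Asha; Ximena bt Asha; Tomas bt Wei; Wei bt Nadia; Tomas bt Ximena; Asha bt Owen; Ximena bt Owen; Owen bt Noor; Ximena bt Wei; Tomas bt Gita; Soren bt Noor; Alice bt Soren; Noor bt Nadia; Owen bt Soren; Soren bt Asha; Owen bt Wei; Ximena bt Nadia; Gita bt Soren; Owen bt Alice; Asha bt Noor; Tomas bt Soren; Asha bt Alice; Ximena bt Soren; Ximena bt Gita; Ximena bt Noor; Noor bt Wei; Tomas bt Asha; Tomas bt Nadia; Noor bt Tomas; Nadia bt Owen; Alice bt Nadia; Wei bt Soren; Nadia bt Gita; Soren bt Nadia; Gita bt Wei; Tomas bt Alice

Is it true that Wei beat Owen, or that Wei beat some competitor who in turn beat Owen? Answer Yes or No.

Yes

Wei did not beat Owen directly.
Wei beat Nadia, Soren. Of those, Nadia beat Owen.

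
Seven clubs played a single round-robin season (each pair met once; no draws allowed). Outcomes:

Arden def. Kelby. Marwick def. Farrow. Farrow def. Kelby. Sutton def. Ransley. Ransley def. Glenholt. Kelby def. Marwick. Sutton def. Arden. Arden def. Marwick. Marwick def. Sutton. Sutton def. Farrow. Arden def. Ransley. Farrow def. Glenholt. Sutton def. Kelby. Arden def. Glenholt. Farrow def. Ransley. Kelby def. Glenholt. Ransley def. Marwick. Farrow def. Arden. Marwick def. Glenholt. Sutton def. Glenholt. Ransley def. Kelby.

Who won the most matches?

Sutton

Win totals: Arden 4, Farrow 4, Kelby 2, Marwick 3, Glenholt 0, Ransley 3, Sutton 5.
Sutton leads with 5 wins (next highest: 4).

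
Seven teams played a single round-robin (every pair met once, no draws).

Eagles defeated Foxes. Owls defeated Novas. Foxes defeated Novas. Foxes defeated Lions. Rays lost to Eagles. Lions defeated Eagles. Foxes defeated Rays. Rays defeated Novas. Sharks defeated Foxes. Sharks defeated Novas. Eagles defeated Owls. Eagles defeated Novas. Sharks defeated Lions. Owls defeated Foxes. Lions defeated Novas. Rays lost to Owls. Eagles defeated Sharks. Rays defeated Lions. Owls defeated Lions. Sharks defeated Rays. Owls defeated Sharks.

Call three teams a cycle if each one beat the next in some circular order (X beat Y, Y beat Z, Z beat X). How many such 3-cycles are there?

4

Win totals: Novas 0, Sharks 4, Owls 5, Eagles 5, Foxes 3, Lions 2, Rays 2.
A team with w wins dominates both others in C(w,2) triples; summing gives 0 + 6 + 10 + 10 + 3 + 1 + 1 = 31 transitive triples.
Total triples C(7,3) = 35, so cyclic triples = 35 − 31 = 4.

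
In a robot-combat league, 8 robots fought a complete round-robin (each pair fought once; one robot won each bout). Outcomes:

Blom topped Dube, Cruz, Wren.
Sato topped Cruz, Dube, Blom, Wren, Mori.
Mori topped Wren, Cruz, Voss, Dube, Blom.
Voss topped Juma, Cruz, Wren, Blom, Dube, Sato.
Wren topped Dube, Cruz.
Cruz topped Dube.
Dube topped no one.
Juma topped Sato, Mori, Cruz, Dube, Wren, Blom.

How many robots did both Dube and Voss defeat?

0

Dube beat: no one.
Voss beat: Cruz, Blom, Dube, Wren, Sato, Juma.
No one was beaten by both.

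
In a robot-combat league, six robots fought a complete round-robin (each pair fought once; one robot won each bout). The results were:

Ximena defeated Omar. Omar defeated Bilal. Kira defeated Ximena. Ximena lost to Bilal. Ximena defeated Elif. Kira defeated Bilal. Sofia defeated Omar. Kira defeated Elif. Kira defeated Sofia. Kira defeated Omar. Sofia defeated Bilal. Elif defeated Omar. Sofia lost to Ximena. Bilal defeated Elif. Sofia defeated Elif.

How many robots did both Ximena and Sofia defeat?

Ximena beat: Elif, Sofia, Omar.
Sofia beat: Elif, Bilal, Omar.
Both beat: Elif, Omar — 2.

2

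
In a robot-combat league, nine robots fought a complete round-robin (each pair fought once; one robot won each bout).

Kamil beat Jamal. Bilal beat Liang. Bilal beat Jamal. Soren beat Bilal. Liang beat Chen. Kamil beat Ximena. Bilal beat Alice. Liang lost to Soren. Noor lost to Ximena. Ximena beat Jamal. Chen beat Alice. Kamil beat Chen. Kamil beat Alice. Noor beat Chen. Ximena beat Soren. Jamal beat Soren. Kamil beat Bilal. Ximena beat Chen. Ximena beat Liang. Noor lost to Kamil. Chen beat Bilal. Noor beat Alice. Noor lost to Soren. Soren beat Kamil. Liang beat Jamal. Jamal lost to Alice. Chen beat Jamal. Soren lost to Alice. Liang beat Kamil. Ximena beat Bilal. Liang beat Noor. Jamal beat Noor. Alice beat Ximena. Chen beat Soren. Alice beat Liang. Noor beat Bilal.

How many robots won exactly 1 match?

Win totals: Liang 4, Bilal 3, Alice 4, Ximena 6, Noor 3, Soren 4, Kamil 6, Chen 4, Jamal 2.
No robot has exactly 1 wins.

0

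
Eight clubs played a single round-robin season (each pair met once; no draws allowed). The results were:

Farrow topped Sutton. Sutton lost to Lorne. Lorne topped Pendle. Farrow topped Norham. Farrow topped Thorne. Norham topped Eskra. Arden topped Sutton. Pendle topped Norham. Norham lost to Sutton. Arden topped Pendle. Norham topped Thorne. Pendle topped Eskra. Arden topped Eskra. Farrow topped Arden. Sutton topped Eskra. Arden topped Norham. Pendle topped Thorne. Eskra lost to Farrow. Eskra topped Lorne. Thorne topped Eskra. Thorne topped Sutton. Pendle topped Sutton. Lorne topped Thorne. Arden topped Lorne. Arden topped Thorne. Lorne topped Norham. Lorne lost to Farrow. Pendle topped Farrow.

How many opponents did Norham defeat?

2

Norham's results: beat Thorne, Eskra; lost to Lorne, Sutton, Pendle, Farrow, Arden.
That is 2 wins.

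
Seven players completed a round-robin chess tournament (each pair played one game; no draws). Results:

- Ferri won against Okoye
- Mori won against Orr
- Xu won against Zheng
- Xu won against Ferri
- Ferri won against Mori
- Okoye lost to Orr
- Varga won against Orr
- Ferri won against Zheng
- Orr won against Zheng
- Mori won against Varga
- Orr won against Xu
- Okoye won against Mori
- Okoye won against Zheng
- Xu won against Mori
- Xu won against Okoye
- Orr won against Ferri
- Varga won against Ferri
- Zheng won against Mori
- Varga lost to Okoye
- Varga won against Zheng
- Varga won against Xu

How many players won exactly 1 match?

1

Win totals: Ferri 3, Okoye 3, Varga 4, Mori 2, Xu 4, Zheng 1, Orr 4.
Exactly 1: Zheng — 1 player.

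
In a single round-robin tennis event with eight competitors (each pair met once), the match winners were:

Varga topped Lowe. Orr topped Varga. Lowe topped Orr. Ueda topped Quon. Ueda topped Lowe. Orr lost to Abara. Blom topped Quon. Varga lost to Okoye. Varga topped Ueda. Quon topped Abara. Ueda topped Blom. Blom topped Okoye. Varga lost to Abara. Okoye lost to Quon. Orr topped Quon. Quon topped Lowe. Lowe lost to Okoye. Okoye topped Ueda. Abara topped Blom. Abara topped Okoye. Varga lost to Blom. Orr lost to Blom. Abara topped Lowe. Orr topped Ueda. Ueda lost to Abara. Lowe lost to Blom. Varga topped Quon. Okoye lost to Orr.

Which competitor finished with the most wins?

Win totals: Orr 4, Varga 3, Ueda 3, Lowe 1, Okoye 3, Blom 5, Abara 6, Quon 3.
Abara leads with 6 wins (next highest: 5).

Abara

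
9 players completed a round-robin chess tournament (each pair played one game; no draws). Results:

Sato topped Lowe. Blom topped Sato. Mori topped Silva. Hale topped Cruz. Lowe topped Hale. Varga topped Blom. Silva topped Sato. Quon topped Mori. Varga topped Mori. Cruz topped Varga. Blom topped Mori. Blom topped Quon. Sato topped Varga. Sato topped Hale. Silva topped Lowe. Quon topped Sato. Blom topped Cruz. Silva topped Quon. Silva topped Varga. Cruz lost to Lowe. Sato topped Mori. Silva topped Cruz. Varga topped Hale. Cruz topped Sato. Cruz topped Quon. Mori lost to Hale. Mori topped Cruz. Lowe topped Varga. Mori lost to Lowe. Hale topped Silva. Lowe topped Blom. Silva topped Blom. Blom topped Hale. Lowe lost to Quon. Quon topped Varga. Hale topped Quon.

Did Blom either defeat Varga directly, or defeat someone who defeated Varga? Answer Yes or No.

Yes

Blom did not beat Varga directly.
Blom beat Mori, Quon, Sato, Cruz, Hale. Of those, Quon beat Varga.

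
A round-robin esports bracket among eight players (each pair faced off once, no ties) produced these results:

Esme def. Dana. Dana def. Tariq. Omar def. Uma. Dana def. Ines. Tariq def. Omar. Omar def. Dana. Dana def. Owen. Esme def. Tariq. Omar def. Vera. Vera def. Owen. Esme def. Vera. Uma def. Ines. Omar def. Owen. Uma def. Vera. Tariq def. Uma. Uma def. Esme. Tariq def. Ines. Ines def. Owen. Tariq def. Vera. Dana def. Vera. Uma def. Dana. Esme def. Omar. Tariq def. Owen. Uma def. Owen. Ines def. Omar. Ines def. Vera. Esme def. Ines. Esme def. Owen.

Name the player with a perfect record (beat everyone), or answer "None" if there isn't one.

Highest win total is Esme with 6 (out of 7 possible).
Esme lost to Uma, so no player went undefeated.

None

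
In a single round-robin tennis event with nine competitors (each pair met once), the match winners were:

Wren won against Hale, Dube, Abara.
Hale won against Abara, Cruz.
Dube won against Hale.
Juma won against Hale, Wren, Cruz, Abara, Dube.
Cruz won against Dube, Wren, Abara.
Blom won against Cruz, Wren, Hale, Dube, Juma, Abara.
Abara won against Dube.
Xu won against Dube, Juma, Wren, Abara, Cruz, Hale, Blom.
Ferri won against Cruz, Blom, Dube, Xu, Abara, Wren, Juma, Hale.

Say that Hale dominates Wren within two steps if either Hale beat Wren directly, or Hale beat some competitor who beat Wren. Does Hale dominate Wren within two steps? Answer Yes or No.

Hale did not beat Wren directly.
Hale beat Cruz, Abara. Of those, Cruz beat Wren.

Yes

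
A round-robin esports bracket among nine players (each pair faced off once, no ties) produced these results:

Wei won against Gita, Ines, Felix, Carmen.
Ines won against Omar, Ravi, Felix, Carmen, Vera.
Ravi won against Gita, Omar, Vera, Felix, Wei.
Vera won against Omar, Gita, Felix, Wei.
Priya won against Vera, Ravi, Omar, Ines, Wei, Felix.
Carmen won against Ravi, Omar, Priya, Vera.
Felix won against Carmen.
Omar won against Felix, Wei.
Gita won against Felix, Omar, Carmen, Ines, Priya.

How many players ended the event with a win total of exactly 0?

Win totals: Ines 5, Priya 6, Gita 5, Ravi 5, Felix 1, Vera 4, Wei 4, Omar 2, Carmen 4.
No player has exactly 0 wins.

0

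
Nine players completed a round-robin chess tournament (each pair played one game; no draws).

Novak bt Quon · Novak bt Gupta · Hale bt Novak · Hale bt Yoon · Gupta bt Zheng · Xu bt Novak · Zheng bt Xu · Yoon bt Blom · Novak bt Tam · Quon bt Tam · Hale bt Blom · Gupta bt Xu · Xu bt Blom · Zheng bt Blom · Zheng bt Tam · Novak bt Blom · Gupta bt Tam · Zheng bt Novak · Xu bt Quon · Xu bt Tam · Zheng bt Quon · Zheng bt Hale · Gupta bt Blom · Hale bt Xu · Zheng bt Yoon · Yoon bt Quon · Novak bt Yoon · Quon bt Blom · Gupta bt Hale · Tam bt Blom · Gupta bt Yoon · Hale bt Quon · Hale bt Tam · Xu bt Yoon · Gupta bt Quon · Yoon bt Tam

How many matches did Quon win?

2

Quon's results: beat Blom, Tam; lost to Gupta, Zheng, Novak, Yoon, Xu, Hale.
That is 2 wins.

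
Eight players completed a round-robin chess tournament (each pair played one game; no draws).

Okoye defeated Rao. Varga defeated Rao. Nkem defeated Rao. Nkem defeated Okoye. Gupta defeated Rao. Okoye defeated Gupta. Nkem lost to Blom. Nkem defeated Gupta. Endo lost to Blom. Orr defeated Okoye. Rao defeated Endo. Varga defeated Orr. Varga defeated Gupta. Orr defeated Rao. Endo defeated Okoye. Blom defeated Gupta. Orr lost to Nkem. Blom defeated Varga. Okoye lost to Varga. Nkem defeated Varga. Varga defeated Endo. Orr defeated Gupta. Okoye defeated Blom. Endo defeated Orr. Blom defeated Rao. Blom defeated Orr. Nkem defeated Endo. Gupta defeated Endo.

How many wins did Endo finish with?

Endo's results: beat Orr, Okoye; lost to Rao, Blom, Gupta, Nkem, Varga.
That is 2 wins.

2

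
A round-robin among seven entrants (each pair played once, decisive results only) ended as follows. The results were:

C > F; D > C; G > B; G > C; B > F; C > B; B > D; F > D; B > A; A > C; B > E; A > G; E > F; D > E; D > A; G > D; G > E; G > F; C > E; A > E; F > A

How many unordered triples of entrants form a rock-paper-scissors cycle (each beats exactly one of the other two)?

9

Win totals: A 3, B 4, C 3, D 3, E 1, F 2, G 5.
An entrant with w wins dominates both others in C(w,2) triples; summing gives 3 + 6 + 3 + 3 + 0 + 1 + 10 = 26 transitive triples.
Total triples C(7,3) = 35, so cyclic triples = 35 − 26 = 9.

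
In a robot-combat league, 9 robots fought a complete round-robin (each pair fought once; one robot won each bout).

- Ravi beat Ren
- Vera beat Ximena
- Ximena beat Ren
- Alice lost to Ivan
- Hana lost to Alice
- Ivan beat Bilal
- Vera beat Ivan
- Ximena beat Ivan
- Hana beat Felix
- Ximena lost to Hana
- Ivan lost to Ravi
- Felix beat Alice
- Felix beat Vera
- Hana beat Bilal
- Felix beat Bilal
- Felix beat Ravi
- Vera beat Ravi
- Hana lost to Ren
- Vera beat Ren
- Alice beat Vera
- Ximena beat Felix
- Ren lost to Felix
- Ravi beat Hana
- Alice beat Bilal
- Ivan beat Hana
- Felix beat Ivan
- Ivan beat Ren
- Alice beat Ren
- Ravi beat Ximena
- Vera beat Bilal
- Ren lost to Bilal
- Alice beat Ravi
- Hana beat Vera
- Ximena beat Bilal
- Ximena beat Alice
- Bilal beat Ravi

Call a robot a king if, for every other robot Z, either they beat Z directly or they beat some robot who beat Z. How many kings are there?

Ivan reaches everyone (king).
Ren cannot reach Ivan, Alice, Ravi in two steps.
Bilal cannot reach Alice, Felix, Vera in two steps.
Hana reaches everyone (king).
Alice reaches everyone (king).
Felix reaches everyone (king).
Ravi reaches everyone (king).
Ximena reaches everyone (king).
Vera reaches everyone (king).
Kings: Ivan, Hana, Alice, Felix, Ravi, Ximena, Vera — 7.

7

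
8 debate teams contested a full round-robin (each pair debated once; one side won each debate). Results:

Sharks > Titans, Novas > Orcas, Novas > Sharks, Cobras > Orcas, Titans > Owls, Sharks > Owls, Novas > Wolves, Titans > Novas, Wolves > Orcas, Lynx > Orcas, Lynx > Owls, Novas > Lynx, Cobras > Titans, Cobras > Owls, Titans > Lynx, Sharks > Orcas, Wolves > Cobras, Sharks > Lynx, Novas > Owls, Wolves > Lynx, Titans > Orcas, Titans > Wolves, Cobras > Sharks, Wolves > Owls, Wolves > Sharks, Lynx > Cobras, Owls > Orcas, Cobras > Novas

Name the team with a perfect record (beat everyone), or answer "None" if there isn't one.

None

Highest win total is Wolves with 5 (out of 7 possible).
Wolves lost to Titans, Novas, so no team went undefeated.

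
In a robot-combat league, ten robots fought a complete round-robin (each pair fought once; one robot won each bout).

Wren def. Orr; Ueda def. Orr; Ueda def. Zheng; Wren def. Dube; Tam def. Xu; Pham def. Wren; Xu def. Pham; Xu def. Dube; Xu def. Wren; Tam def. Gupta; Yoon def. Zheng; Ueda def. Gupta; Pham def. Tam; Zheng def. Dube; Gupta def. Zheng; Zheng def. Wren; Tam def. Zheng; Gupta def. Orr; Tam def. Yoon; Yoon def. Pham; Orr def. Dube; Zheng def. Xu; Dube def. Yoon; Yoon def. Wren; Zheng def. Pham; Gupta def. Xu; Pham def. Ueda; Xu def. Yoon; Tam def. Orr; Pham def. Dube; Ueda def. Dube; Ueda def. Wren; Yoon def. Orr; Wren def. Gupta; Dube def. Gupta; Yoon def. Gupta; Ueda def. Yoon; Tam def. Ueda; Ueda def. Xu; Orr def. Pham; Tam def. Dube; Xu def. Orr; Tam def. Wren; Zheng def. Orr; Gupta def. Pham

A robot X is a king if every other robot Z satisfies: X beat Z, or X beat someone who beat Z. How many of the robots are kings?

6

Wren cannot reach Ueda, Tam in two steps.
Yoon reaches everyone (king).
Orr cannot reach Zheng, Xu in two steps.
Pham reaches everyone (king).
Zheng reaches everyone (king).
Ueda cannot reach Tam in two steps.
Dube cannot reach Ueda, Tam in two steps.
Gupta reaches everyone (king).
Xu reaches everyone (king).
Tam reaches everyone (king).
Kings: Yoon, Pham, Zheng, Gupta, Xu, Tam — 6.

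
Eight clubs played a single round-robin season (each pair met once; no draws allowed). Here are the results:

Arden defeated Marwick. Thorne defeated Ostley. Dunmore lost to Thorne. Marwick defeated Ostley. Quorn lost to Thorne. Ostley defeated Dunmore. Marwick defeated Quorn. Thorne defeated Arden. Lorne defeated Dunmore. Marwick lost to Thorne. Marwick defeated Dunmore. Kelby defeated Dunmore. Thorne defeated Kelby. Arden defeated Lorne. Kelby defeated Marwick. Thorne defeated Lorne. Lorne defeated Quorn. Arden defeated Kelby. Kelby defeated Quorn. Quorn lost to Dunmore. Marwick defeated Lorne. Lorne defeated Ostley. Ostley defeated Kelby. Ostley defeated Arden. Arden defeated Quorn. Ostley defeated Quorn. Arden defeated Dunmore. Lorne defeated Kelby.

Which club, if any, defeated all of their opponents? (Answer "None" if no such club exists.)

Thorne

Thorne has 7 wins out of 7 opponents — a perfect record.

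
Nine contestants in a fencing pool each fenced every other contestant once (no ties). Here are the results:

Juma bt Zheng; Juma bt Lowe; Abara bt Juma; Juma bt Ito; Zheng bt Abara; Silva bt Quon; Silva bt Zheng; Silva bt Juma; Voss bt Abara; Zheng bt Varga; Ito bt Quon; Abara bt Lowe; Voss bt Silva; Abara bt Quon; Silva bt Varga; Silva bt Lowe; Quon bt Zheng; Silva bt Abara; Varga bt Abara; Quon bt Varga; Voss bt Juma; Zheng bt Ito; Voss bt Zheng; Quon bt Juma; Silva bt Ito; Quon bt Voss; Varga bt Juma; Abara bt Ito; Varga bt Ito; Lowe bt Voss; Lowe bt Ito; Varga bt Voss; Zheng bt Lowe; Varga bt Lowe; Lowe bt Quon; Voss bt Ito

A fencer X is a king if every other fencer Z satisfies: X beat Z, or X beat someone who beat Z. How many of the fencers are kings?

Lowe reaches everyone (king).
Silva reaches everyone (king).
Varga reaches everyone (king).
Zheng cannot reach Silva in two steps.
Ito cannot reach Lowe, Silva, Abara in two steps.
Abara cannot reach Silva in two steps.
Juma cannot reach Silva in two steps.
Voss reaches everyone (king).
Quon reaches everyone (king).
Kings: Lowe, Silva, Varga, Voss, Quon — 5.

5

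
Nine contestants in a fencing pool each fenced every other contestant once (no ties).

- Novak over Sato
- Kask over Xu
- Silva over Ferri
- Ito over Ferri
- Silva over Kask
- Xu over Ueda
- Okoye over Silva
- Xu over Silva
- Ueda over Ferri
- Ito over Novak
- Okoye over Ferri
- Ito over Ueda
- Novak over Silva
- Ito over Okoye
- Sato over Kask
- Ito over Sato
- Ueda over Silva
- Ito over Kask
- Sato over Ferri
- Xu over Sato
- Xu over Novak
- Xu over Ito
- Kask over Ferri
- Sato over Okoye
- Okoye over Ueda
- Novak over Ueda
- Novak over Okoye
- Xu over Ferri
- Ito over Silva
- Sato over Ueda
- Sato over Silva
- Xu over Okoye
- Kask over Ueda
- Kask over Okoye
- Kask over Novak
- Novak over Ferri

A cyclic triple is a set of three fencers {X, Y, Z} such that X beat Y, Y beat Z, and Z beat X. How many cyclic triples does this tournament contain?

Win totals: Novak 5, Sato 5, Okoye 3, Silva 2, Kask 5, Xu 7, Ito 7, Ueda 2, Ferri 0.
A fencer with w wins dominates both others in C(w,2) triples; summing gives 10 + 10 + 3 + 1 + 10 + 21 + 21 + 1 + 0 = 77 transitive triples.
Total triples C(9,3) = 84, so cyclic triples = 84 − 77 = 7.

7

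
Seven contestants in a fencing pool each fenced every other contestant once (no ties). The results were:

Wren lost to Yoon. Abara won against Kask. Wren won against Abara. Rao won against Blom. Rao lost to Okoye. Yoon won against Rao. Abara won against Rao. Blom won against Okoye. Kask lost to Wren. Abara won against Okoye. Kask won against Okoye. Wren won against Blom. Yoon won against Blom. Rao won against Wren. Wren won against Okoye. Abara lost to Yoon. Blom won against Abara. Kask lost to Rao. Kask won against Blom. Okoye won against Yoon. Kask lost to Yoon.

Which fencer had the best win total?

Yoon

Win totals: Abara 3, Blom 2, Yoon 5, Kask 2, Wren 4, Rao 3, Okoye 2.
Yoon leads with 5 wins (next highest: 4).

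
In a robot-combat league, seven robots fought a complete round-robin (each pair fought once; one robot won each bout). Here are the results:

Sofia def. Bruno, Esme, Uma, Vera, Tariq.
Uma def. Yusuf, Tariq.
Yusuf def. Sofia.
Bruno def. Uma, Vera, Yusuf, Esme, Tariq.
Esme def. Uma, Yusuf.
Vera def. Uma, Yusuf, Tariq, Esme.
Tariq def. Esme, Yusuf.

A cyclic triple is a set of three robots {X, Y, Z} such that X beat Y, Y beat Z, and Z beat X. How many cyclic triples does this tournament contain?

Win totals: Sofia 5, Bruno 5, Esme 2, Tariq 2, Yusuf 1, Vera 4, Uma 2.
A robot with w wins dominates both others in C(w,2) triples; summing gives 10 + 10 + 1 + 1 + 0 + 6 + 1 = 29 transitive triples.
Total triples C(7,3) = 35, so cyclic triples = 35 − 29 = 6.

6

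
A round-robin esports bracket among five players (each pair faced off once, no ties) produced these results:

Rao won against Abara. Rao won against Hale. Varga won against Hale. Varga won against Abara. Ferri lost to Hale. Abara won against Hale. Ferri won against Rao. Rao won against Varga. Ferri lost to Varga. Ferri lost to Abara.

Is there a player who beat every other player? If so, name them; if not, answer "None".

Highest win total is Varga with 3 (out of 4 possible).
Varga lost to Rao, so no player went undefeated.

None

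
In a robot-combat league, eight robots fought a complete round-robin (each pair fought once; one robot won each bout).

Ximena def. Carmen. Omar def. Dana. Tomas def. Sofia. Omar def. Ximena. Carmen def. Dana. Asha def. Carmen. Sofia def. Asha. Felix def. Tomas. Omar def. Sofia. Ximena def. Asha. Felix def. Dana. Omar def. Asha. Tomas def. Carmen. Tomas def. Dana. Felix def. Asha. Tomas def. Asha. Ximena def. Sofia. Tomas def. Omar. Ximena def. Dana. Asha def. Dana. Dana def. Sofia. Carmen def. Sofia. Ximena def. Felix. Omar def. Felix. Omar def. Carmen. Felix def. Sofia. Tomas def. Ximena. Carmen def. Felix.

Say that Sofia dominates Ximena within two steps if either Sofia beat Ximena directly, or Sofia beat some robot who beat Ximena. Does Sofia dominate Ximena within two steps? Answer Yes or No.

Sofia did not beat Ximena directly.
Sofia beat Asha, but each of them lost to Ximena. No two-step path.

No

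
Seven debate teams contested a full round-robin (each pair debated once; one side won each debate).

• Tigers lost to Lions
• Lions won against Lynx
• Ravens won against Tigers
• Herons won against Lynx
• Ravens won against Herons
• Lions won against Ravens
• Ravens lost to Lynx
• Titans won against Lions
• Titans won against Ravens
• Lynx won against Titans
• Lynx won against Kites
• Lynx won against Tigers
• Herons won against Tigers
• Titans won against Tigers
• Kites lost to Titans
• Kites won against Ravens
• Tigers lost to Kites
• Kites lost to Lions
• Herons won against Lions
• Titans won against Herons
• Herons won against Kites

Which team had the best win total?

Titans

Win totals: Tigers 0, Lynx 4, Herons 4, Ravens 2, Titans 5, Kites 2, Lions 4.
Titans leads with 5 wins (next highest: 4).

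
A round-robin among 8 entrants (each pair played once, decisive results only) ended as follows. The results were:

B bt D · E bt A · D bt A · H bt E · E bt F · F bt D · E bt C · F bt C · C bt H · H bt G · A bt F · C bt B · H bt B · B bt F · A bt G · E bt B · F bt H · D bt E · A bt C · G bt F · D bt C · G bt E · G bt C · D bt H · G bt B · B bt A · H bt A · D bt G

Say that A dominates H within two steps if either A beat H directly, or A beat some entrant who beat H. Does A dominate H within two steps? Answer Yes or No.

Yes

A did not beat H directly.
A beat C, F, G. Of those, C beat H.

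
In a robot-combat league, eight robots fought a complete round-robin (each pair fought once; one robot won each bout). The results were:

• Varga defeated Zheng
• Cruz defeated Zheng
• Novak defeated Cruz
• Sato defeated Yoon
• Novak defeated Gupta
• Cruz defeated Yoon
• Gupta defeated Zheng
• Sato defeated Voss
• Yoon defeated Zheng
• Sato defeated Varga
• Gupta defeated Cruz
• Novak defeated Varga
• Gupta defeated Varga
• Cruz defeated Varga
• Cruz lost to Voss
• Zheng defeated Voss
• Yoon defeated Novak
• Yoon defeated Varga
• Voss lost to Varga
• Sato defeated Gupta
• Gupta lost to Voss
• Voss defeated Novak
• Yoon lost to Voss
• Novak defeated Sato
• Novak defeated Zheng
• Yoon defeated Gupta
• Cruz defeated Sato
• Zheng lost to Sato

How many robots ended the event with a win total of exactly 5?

2

Win totals: Varga 2, Novak 5, Voss 4, Gupta 3, Sato 5, Zheng 1, Cruz 4, Yoon 4.
Exactly 5: Novak, Sato — 2 robots.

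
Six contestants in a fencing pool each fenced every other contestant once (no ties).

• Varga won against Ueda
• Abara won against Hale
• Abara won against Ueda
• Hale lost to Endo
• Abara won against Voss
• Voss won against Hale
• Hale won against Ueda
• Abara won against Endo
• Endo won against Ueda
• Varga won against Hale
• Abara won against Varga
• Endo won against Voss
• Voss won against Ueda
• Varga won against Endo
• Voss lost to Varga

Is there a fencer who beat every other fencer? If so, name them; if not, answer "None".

Abara has 5 wins out of 5 opponents — a perfect record.

Abara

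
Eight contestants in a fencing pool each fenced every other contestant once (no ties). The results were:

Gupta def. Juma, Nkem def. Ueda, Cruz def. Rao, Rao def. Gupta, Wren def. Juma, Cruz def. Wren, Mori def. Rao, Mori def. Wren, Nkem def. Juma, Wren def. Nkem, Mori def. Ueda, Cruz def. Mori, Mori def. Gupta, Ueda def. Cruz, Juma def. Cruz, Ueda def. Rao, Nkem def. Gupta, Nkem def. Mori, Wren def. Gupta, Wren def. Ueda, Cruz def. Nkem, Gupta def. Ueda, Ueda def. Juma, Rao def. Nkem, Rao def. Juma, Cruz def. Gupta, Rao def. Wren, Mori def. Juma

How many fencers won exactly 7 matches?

Win totals: Mori 5, Gupta 2, Ueda 3, Rao 4, Nkem 4, Juma 1, Cruz 5, Wren 4.
No fencer has exactly 7 wins.

0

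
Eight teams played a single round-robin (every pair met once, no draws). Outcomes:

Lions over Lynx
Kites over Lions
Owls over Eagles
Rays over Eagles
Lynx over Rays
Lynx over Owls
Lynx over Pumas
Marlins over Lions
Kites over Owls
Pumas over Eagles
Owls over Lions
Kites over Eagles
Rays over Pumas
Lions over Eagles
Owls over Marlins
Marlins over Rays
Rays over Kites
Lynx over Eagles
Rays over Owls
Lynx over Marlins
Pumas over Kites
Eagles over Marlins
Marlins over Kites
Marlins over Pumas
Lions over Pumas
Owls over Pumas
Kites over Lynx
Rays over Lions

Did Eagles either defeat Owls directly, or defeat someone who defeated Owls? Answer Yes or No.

Eagles did not beat Owls directly.
Eagles beat Marlins, but each of them lost to Owls. No two-step path.

No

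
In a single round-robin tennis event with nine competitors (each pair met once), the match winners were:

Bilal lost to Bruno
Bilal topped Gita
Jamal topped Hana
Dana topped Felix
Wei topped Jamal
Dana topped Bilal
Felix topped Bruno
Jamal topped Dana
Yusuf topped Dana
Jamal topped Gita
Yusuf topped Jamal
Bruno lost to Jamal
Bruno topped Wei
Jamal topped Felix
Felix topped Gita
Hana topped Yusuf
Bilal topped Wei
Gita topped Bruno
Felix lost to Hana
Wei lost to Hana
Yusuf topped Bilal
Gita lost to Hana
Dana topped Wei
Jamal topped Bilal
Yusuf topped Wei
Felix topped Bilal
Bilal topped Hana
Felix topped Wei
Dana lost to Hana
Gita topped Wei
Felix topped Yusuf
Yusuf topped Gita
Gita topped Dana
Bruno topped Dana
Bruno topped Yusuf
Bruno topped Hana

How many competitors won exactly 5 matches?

4

Win totals: Dana 3, Felix 5, Hana 5, Yusuf 5, Wei 1, Jamal 6, Bruno 5, Gita 3, Bilal 3.
Exactly 5: Felix, Hana, Yusuf, Bruno — 4 competitors.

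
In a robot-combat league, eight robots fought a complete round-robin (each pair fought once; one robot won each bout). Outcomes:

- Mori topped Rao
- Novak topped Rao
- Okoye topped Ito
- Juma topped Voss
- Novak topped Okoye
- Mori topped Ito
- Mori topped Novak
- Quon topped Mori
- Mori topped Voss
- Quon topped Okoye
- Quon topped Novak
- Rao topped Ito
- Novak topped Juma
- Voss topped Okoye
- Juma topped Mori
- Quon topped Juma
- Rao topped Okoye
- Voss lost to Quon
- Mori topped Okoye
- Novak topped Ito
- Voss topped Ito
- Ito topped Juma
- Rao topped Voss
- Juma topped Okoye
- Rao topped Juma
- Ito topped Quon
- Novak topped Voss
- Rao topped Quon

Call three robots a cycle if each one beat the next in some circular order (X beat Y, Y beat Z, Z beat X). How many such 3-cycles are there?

11

Win totals: Novak 5, Quon 5, Mori 5, Ito 2, Okoye 1, Rao 5, Voss 2, Juma 3.
A robot with w wins dominates both others in C(w,2) triples; summing gives 10 + 10 + 10 + 1 + 0 + 10 + 1 + 3 = 45 transitive triples.
Total triples C(8,3) = 56, so cyclic triples = 56 − 45 = 11.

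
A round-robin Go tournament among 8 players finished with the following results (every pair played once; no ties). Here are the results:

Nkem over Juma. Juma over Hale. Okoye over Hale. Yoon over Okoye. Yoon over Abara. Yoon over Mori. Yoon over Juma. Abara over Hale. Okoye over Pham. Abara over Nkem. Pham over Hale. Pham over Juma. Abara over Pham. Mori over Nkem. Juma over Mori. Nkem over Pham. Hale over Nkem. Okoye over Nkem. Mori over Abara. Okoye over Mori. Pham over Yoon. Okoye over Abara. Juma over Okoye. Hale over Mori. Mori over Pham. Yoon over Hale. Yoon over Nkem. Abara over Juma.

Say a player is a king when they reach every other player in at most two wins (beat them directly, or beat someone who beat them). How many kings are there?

4

Mori cannot reach Okoye in two steps.
Okoye reaches everyone (king).
Pham reaches everyone (king).
Abara reaches everyone (king).
Hale cannot reach Okoye, Yoon in two steps.
Nkem cannot reach Abara in two steps.
Yoon reaches everyone (king).
Juma cannot reach Yoon in two steps.
Kings: Okoye, Pham, Abara, Yoon — 4.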